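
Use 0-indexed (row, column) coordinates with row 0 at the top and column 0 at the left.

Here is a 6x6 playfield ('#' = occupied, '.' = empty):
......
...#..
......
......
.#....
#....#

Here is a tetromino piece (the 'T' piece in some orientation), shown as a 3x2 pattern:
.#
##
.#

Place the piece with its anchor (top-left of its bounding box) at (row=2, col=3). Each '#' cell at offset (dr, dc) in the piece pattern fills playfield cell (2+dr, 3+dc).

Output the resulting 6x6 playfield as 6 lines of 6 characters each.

Fill (2+0,3+1) = (2,4)
Fill (2+1,3+0) = (3,3)
Fill (2+1,3+1) = (3,4)
Fill (2+2,3+1) = (4,4)

Answer: ......
...#..
....#.
...##.
.#..#.
#....#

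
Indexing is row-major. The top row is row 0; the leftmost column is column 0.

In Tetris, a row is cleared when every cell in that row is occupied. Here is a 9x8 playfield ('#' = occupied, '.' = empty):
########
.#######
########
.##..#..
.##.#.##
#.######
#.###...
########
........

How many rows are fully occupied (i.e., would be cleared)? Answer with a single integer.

Answer: 3

Derivation:
Check each row:
  row 0: 0 empty cells -> FULL (clear)
  row 1: 1 empty cell -> not full
  row 2: 0 empty cells -> FULL (clear)
  row 3: 5 empty cells -> not full
  row 4: 3 empty cells -> not full
  row 5: 1 empty cell -> not full
  row 6: 4 empty cells -> not full
  row 7: 0 empty cells -> FULL (clear)
  row 8: 8 empty cells -> not full
Total rows cleared: 3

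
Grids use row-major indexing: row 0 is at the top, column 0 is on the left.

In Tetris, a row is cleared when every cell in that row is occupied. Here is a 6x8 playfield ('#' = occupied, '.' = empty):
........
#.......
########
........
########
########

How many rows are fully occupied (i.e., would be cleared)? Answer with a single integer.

Check each row:
  row 0: 8 empty cells -> not full
  row 1: 7 empty cells -> not full
  row 2: 0 empty cells -> FULL (clear)
  row 3: 8 empty cells -> not full
  row 4: 0 empty cells -> FULL (clear)
  row 5: 0 empty cells -> FULL (clear)
Total rows cleared: 3

Answer: 3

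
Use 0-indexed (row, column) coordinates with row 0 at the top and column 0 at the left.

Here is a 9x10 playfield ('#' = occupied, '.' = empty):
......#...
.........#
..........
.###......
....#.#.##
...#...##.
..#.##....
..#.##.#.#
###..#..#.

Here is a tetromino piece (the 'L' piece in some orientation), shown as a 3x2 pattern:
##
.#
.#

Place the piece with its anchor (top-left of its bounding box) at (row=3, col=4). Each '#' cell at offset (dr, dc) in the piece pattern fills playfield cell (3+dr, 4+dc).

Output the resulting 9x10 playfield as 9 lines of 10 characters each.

Fill (3+0,4+0) = (3,4)
Fill (3+0,4+1) = (3,5)
Fill (3+1,4+1) = (4,5)
Fill (3+2,4+1) = (5,5)

Answer: ......#...
.........#
..........
.#####....
....###.##
...#.#.##.
..#.##....
..#.##.#.#
###..#..#.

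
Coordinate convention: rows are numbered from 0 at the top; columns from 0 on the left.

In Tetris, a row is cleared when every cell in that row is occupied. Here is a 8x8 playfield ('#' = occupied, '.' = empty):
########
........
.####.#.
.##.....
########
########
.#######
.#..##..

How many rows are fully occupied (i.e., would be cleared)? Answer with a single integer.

Answer: 3

Derivation:
Check each row:
  row 0: 0 empty cells -> FULL (clear)
  row 1: 8 empty cells -> not full
  row 2: 3 empty cells -> not full
  row 3: 6 empty cells -> not full
  row 4: 0 empty cells -> FULL (clear)
  row 5: 0 empty cells -> FULL (clear)
  row 6: 1 empty cell -> not full
  row 7: 5 empty cells -> not full
Total rows cleared: 3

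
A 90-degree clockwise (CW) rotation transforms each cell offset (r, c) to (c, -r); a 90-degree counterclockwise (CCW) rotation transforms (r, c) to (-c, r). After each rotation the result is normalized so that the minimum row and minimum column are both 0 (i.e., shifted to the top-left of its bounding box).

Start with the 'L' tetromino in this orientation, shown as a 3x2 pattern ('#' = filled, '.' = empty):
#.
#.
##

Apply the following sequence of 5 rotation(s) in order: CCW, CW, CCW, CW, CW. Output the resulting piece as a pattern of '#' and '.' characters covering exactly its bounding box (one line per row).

Answer: ###
#..

Derivation:
Start:
#.
#.
##
After rotation 1 (CCW):
..#
###
After rotation 2 (CW):
#.
#.
##
After rotation 3 (CCW):
..#
###
After rotation 4 (CW):
#.
#.
##
After rotation 5 (CW):
###
#..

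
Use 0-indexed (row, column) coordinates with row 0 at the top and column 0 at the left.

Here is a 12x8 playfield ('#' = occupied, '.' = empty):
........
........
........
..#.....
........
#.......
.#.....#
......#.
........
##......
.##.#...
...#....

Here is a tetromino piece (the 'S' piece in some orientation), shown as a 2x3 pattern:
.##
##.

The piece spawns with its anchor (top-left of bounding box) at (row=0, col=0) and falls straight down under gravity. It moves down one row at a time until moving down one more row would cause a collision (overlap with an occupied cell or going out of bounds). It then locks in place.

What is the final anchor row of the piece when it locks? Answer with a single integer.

Spawn at (row=0, col=0). Try each row:
  row 0: fits
  row 1: fits
  row 2: fits
  row 3: blocked -> lock at row 2

Answer: 2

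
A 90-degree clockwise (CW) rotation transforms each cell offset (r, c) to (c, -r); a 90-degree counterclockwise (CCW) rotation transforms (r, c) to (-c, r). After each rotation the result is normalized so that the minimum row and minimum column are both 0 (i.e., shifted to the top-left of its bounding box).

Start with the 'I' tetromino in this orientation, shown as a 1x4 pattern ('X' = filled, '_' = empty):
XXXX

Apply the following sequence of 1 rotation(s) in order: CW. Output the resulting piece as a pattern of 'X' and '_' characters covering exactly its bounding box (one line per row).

Answer: X
X
X
X

Derivation:
Start:
XXXX
After rotation 1 (CW):
X
X
X
X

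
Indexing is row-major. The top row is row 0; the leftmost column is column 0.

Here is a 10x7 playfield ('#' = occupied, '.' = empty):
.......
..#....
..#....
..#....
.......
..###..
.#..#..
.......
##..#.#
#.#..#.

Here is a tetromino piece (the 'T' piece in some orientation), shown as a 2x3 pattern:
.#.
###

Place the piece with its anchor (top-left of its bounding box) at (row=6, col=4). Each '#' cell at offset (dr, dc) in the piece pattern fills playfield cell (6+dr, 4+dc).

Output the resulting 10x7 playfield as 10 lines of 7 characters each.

Fill (6+0,4+1) = (6,5)
Fill (6+1,4+0) = (7,4)
Fill (6+1,4+1) = (7,5)
Fill (6+1,4+2) = (7,6)

Answer: .......
..#....
..#....
..#....
.......
..###..
.#..##.
....###
##..#.#
#.#..#.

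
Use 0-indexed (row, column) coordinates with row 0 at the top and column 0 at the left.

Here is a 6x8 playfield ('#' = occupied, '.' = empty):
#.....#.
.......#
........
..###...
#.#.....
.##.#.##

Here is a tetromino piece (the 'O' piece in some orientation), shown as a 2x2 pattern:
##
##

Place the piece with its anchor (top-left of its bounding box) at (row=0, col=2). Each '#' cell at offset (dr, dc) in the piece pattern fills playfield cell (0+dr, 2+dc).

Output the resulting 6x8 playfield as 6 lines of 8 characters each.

Fill (0+0,2+0) = (0,2)
Fill (0+0,2+1) = (0,3)
Fill (0+1,2+0) = (1,2)
Fill (0+1,2+1) = (1,3)

Answer: #.##..#.
..##...#
........
..###...
#.#.....
.##.#.##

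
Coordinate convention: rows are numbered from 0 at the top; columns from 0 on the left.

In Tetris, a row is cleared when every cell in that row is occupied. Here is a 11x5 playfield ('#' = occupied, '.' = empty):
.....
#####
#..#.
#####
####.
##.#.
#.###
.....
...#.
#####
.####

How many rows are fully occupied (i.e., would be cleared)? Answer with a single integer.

Check each row:
  row 0: 5 empty cells -> not full
  row 1: 0 empty cells -> FULL (clear)
  row 2: 3 empty cells -> not full
  row 3: 0 empty cells -> FULL (clear)
  row 4: 1 empty cell -> not full
  row 5: 2 empty cells -> not full
  row 6: 1 empty cell -> not full
  row 7: 5 empty cells -> not full
  row 8: 4 empty cells -> not full
  row 9: 0 empty cells -> FULL (clear)
  row 10: 1 empty cell -> not full
Total rows cleared: 3

Answer: 3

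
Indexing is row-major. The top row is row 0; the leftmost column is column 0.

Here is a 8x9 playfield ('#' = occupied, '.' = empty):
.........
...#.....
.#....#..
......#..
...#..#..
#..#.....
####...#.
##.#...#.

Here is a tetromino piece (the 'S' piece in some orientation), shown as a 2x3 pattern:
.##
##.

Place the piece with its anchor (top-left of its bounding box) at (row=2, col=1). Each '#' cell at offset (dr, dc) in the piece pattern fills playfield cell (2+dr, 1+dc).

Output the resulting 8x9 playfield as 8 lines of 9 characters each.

Answer: .........
...#.....
.###..#..
.##...#..
...#..#..
#..#.....
####...#.
##.#...#.

Derivation:
Fill (2+0,1+1) = (2,2)
Fill (2+0,1+2) = (2,3)
Fill (2+1,1+0) = (3,1)
Fill (2+1,1+1) = (3,2)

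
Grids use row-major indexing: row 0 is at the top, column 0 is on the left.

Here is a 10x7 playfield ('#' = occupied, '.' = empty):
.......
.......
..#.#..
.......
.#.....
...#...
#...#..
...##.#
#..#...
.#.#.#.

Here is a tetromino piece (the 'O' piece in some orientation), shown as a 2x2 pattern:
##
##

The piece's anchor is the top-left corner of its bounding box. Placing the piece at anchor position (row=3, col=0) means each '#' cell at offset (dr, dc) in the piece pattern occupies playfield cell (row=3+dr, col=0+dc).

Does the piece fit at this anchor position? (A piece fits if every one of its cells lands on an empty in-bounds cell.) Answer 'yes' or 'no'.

Check each piece cell at anchor (3, 0):
  offset (0,0) -> (3,0): empty -> OK
  offset (0,1) -> (3,1): empty -> OK
  offset (1,0) -> (4,0): empty -> OK
  offset (1,1) -> (4,1): occupied ('#') -> FAIL
All cells valid: no

Answer: no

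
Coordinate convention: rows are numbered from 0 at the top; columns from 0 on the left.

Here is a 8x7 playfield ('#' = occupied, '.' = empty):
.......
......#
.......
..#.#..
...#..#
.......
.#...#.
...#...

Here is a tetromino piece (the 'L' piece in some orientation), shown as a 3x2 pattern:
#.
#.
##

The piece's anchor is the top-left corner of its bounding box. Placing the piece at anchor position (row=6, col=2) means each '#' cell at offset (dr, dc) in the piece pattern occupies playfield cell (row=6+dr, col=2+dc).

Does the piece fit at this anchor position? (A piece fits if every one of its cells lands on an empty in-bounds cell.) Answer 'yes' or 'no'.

Answer: no

Derivation:
Check each piece cell at anchor (6, 2):
  offset (0,0) -> (6,2): empty -> OK
  offset (1,0) -> (7,2): empty -> OK
  offset (2,0) -> (8,2): out of bounds -> FAIL
  offset (2,1) -> (8,3): out of bounds -> FAIL
All cells valid: no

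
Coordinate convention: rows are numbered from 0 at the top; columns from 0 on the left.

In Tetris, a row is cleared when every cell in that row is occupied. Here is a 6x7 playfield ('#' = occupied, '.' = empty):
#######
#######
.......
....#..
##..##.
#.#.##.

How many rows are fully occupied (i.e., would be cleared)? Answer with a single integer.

Answer: 2

Derivation:
Check each row:
  row 0: 0 empty cells -> FULL (clear)
  row 1: 0 empty cells -> FULL (clear)
  row 2: 7 empty cells -> not full
  row 3: 6 empty cells -> not full
  row 4: 3 empty cells -> not full
  row 5: 3 empty cells -> not full
Total rows cleared: 2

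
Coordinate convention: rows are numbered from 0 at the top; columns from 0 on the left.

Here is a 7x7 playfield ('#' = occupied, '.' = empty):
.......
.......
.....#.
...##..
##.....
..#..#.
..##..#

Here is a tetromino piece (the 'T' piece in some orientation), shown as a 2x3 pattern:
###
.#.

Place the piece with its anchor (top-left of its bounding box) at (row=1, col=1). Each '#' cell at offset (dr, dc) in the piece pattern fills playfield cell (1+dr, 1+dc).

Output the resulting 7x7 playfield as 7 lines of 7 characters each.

Fill (1+0,1+0) = (1,1)
Fill (1+0,1+1) = (1,2)
Fill (1+0,1+2) = (1,3)
Fill (1+1,1+1) = (2,2)

Answer: .......
.###...
..#..#.
...##..
##.....
..#..#.
..##..#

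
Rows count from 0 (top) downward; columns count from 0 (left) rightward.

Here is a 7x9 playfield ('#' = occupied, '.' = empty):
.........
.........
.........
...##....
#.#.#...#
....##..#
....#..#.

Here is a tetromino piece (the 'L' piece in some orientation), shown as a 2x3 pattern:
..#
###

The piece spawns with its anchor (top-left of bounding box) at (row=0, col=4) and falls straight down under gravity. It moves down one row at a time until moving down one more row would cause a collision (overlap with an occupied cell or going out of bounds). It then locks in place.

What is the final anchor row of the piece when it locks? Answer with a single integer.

Spawn at (row=0, col=4). Try each row:
  row 0: fits
  row 1: fits
  row 2: blocked -> lock at row 1

Answer: 1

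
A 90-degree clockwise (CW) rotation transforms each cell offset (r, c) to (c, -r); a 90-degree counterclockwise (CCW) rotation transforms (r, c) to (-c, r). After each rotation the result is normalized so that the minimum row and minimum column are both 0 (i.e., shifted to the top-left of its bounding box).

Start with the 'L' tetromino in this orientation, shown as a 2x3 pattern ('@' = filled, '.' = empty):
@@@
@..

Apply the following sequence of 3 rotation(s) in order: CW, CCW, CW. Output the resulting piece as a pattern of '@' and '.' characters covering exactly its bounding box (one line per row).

Start:
@@@
@..
After rotation 1 (CW):
@@
.@
.@
After rotation 2 (CCW):
@@@
@..
After rotation 3 (CW):
@@
.@
.@

Answer: @@
.@
.@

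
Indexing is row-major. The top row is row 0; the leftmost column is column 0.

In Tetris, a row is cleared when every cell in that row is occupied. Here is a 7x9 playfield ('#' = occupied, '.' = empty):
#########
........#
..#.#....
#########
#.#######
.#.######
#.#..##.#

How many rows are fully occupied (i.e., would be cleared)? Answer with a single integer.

Check each row:
  row 0: 0 empty cells -> FULL (clear)
  row 1: 8 empty cells -> not full
  row 2: 7 empty cells -> not full
  row 3: 0 empty cells -> FULL (clear)
  row 4: 1 empty cell -> not full
  row 5: 2 empty cells -> not full
  row 6: 4 empty cells -> not full
Total rows cleared: 2

Answer: 2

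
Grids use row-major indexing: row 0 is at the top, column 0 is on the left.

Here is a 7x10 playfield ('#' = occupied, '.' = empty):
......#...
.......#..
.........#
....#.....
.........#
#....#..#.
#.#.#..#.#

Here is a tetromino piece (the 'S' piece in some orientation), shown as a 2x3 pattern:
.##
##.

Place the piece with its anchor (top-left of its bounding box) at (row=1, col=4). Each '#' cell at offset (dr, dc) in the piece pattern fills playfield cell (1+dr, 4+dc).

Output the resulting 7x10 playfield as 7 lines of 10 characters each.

Answer: ......#...
.....###..
....##...#
....#.....
.........#
#....#..#.
#.#.#..#.#

Derivation:
Fill (1+0,4+1) = (1,5)
Fill (1+0,4+2) = (1,6)
Fill (1+1,4+0) = (2,4)
Fill (1+1,4+1) = (2,5)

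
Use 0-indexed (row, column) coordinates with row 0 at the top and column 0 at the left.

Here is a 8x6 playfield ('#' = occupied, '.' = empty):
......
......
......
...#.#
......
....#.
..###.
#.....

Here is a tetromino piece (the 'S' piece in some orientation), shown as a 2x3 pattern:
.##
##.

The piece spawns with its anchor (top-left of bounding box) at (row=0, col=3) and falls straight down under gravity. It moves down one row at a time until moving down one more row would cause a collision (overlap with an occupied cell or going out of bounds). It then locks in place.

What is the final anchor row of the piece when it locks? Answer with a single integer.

Answer: 1

Derivation:
Spawn at (row=0, col=3). Try each row:
  row 0: fits
  row 1: fits
  row 2: blocked -> lock at row 1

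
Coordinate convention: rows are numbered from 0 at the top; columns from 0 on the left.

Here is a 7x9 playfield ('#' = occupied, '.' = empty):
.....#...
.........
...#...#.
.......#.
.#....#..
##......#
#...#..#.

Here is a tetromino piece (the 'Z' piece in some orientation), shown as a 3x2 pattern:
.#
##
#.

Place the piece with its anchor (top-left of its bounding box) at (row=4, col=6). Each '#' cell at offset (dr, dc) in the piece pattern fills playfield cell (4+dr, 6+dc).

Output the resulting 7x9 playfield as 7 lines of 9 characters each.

Answer: .....#...
.........
...#...#.
.......#.
.#....##.
##....###
#...#.##.

Derivation:
Fill (4+0,6+1) = (4,7)
Fill (4+1,6+0) = (5,6)
Fill (4+1,6+1) = (5,7)
Fill (4+2,6+0) = (6,6)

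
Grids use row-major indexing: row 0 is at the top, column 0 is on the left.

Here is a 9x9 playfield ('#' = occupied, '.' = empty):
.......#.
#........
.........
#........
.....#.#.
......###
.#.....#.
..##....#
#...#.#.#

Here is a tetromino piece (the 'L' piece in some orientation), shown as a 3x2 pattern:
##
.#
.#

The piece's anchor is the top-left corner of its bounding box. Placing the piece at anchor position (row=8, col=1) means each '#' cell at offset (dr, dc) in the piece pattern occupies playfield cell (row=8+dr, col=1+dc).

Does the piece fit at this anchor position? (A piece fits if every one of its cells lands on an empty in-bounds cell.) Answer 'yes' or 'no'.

Check each piece cell at anchor (8, 1):
  offset (0,0) -> (8,1): empty -> OK
  offset (0,1) -> (8,2): empty -> OK
  offset (1,1) -> (9,2): out of bounds -> FAIL
  offset (2,1) -> (10,2): out of bounds -> FAIL
All cells valid: no

Answer: no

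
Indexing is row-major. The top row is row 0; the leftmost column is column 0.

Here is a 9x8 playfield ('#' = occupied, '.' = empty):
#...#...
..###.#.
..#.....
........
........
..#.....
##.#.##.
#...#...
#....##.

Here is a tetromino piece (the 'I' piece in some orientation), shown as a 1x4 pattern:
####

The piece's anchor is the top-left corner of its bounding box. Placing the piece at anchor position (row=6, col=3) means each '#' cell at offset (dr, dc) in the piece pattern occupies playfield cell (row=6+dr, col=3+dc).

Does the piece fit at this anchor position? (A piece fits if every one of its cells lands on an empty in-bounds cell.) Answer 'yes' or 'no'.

Answer: no

Derivation:
Check each piece cell at anchor (6, 3):
  offset (0,0) -> (6,3): occupied ('#') -> FAIL
  offset (0,1) -> (6,4): empty -> OK
  offset (0,2) -> (6,5): occupied ('#') -> FAIL
  offset (0,3) -> (6,6): occupied ('#') -> FAIL
All cells valid: no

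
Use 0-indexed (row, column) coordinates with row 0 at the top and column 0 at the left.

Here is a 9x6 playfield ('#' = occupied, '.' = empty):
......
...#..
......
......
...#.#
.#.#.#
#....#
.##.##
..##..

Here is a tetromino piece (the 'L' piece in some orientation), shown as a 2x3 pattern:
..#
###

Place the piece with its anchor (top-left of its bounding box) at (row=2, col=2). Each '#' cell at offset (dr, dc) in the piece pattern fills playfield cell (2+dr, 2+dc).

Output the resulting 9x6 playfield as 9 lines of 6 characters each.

Answer: ......
...#..
....#.
..###.
...#.#
.#.#.#
#....#
.##.##
..##..

Derivation:
Fill (2+0,2+2) = (2,4)
Fill (2+1,2+0) = (3,2)
Fill (2+1,2+1) = (3,3)
Fill (2+1,2+2) = (3,4)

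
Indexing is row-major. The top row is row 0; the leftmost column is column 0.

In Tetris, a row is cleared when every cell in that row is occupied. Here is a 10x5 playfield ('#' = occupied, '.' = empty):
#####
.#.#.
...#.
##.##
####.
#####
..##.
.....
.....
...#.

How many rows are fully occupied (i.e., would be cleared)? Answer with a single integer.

Check each row:
  row 0: 0 empty cells -> FULL (clear)
  row 1: 3 empty cells -> not full
  row 2: 4 empty cells -> not full
  row 3: 1 empty cell -> not full
  row 4: 1 empty cell -> not full
  row 5: 0 empty cells -> FULL (clear)
  row 6: 3 empty cells -> not full
  row 7: 5 empty cells -> not full
  row 8: 5 empty cells -> not full
  row 9: 4 empty cells -> not full
Total rows cleared: 2

Answer: 2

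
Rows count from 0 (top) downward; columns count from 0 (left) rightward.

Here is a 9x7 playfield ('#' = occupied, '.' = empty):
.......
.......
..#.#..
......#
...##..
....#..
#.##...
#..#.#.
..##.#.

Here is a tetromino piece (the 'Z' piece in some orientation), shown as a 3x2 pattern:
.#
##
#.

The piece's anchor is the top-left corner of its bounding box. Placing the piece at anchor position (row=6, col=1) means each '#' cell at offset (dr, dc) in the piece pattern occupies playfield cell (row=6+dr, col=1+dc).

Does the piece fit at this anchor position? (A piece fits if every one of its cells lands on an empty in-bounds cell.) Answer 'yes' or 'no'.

Answer: no

Derivation:
Check each piece cell at anchor (6, 1):
  offset (0,1) -> (6,2): occupied ('#') -> FAIL
  offset (1,0) -> (7,1): empty -> OK
  offset (1,1) -> (7,2): empty -> OK
  offset (2,0) -> (8,1): empty -> OK
All cells valid: no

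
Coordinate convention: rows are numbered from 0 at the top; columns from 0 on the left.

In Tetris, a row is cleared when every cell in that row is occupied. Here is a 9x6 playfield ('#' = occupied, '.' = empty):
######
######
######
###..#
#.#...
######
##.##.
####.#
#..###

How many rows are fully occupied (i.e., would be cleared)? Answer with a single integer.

Check each row:
  row 0: 0 empty cells -> FULL (clear)
  row 1: 0 empty cells -> FULL (clear)
  row 2: 0 empty cells -> FULL (clear)
  row 3: 2 empty cells -> not full
  row 4: 4 empty cells -> not full
  row 5: 0 empty cells -> FULL (clear)
  row 6: 2 empty cells -> not full
  row 7: 1 empty cell -> not full
  row 8: 2 empty cells -> not full
Total rows cleared: 4

Answer: 4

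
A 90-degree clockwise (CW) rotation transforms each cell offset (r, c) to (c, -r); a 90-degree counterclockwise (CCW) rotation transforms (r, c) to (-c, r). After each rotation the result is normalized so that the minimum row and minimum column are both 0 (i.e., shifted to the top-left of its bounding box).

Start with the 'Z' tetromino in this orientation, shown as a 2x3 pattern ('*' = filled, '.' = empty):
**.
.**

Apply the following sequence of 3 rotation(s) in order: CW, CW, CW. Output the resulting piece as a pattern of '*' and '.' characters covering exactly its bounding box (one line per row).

Start:
**.
.**
After rotation 1 (CW):
.*
**
*.
After rotation 2 (CW):
**.
.**
After rotation 3 (CW):
.*
**
*.

Answer: .*
**
*.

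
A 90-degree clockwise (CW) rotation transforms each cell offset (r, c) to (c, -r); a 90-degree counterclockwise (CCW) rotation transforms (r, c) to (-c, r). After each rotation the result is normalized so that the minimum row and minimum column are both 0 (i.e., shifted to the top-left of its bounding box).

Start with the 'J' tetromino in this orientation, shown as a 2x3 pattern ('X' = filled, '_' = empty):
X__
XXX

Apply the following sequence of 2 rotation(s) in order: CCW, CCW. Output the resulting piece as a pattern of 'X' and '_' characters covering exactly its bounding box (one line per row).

Start:
X__
XXX
After rotation 1 (CCW):
_X
_X
XX
After rotation 2 (CCW):
XXX
__X

Answer: XXX
__X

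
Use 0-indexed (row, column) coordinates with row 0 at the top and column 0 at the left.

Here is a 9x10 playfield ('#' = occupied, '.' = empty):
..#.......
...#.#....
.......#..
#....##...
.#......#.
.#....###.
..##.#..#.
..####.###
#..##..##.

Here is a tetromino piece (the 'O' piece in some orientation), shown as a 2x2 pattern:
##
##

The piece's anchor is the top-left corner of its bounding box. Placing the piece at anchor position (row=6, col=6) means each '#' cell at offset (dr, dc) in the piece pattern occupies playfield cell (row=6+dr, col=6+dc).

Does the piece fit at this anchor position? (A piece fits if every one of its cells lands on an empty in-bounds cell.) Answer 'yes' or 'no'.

Check each piece cell at anchor (6, 6):
  offset (0,0) -> (6,6): empty -> OK
  offset (0,1) -> (6,7): empty -> OK
  offset (1,0) -> (7,6): empty -> OK
  offset (1,1) -> (7,7): occupied ('#') -> FAIL
All cells valid: no

Answer: no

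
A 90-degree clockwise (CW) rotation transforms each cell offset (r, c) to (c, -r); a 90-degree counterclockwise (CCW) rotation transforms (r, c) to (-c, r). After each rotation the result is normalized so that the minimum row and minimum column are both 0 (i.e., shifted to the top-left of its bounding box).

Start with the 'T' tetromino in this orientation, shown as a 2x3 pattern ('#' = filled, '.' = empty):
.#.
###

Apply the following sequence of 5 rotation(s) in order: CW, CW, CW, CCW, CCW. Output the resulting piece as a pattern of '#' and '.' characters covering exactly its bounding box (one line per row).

Answer: #.
##
#.

Derivation:
Start:
.#.
###
After rotation 1 (CW):
#.
##
#.
After rotation 2 (CW):
###
.#.
After rotation 3 (CW):
.#
##
.#
After rotation 4 (CCW):
###
.#.
After rotation 5 (CCW):
#.
##
#.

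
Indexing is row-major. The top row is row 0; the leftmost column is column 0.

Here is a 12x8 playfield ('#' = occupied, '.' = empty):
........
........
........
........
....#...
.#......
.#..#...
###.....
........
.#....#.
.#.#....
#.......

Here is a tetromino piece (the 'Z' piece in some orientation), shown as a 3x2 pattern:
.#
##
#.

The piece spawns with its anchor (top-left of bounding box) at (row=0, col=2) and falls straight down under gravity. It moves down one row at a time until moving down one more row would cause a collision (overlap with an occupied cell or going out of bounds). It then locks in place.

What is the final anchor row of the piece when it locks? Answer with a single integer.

Answer: 4

Derivation:
Spawn at (row=0, col=2). Try each row:
  row 0: fits
  row 1: fits
  row 2: fits
  row 3: fits
  row 4: fits
  row 5: blocked -> lock at row 4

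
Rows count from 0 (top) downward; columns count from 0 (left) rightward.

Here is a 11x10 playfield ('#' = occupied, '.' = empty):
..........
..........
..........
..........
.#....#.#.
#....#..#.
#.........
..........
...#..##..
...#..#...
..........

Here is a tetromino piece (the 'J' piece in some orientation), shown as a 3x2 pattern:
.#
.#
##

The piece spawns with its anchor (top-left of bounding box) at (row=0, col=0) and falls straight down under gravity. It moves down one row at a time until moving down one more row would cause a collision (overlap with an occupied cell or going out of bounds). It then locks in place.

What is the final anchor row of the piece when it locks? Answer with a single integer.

Spawn at (row=0, col=0). Try each row:
  row 0: fits
  row 1: fits
  row 2: blocked -> lock at row 1

Answer: 1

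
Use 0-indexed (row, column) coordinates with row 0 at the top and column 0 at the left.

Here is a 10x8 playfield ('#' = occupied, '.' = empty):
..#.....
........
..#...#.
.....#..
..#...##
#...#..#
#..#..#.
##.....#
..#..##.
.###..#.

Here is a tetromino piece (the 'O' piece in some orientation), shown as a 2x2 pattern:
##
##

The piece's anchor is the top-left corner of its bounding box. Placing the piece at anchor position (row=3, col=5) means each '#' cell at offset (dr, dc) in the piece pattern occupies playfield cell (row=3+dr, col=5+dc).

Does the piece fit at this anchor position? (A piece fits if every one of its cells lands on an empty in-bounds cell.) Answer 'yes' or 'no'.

Check each piece cell at anchor (3, 5):
  offset (0,0) -> (3,5): occupied ('#') -> FAIL
  offset (0,1) -> (3,6): empty -> OK
  offset (1,0) -> (4,5): empty -> OK
  offset (1,1) -> (4,6): occupied ('#') -> FAIL
All cells valid: no

Answer: no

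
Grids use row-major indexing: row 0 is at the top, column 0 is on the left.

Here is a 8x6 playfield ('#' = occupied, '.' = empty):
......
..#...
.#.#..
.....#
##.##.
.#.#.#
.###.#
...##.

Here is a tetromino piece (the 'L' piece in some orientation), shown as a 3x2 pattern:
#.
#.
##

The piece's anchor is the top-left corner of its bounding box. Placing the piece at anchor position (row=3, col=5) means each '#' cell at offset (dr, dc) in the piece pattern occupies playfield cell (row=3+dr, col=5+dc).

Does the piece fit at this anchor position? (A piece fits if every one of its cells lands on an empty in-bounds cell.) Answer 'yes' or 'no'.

Check each piece cell at anchor (3, 5):
  offset (0,0) -> (3,5): occupied ('#') -> FAIL
  offset (1,0) -> (4,5): empty -> OK
  offset (2,0) -> (5,5): occupied ('#') -> FAIL
  offset (2,1) -> (5,6): out of bounds -> FAIL
All cells valid: no

Answer: no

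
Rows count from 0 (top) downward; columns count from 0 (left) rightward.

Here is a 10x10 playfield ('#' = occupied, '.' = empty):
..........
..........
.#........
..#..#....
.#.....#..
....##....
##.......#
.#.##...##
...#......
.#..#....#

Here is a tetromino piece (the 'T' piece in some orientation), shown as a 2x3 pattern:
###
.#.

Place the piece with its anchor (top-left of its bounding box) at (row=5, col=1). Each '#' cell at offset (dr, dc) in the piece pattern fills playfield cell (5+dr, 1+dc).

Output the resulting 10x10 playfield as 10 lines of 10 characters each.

Answer: ..........
..........
.#........
..#..#....
.#.....#..
.#####....
###......#
.#.##...##
...#......
.#..#....#

Derivation:
Fill (5+0,1+0) = (5,1)
Fill (5+0,1+1) = (5,2)
Fill (5+0,1+2) = (5,3)
Fill (5+1,1+1) = (6,2)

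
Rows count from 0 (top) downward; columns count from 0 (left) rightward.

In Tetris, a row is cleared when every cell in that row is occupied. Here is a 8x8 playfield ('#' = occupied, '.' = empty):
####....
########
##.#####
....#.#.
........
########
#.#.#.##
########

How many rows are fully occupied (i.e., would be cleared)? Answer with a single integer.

Check each row:
  row 0: 4 empty cells -> not full
  row 1: 0 empty cells -> FULL (clear)
  row 2: 1 empty cell -> not full
  row 3: 6 empty cells -> not full
  row 4: 8 empty cells -> not full
  row 5: 0 empty cells -> FULL (clear)
  row 6: 3 empty cells -> not full
  row 7: 0 empty cells -> FULL (clear)
Total rows cleared: 3

Answer: 3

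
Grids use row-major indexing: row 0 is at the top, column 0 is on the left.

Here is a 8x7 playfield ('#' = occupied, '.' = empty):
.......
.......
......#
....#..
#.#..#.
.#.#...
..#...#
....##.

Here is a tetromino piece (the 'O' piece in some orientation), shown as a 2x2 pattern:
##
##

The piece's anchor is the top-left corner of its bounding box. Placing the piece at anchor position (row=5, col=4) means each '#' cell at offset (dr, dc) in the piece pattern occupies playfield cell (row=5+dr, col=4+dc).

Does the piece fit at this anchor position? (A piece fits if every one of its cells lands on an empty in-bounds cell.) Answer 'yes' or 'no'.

Check each piece cell at anchor (5, 4):
  offset (0,0) -> (5,4): empty -> OK
  offset (0,1) -> (5,5): empty -> OK
  offset (1,0) -> (6,4): empty -> OK
  offset (1,1) -> (6,5): empty -> OK
All cells valid: yes

Answer: yes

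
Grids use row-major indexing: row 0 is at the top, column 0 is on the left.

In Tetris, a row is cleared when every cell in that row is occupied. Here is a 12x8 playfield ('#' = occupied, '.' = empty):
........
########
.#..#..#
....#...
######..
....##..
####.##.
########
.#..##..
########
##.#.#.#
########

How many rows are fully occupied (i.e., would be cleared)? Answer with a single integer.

Check each row:
  row 0: 8 empty cells -> not full
  row 1: 0 empty cells -> FULL (clear)
  row 2: 5 empty cells -> not full
  row 3: 7 empty cells -> not full
  row 4: 2 empty cells -> not full
  row 5: 6 empty cells -> not full
  row 6: 2 empty cells -> not full
  row 7: 0 empty cells -> FULL (clear)
  row 8: 5 empty cells -> not full
  row 9: 0 empty cells -> FULL (clear)
  row 10: 3 empty cells -> not full
  row 11: 0 empty cells -> FULL (clear)
Total rows cleared: 4

Answer: 4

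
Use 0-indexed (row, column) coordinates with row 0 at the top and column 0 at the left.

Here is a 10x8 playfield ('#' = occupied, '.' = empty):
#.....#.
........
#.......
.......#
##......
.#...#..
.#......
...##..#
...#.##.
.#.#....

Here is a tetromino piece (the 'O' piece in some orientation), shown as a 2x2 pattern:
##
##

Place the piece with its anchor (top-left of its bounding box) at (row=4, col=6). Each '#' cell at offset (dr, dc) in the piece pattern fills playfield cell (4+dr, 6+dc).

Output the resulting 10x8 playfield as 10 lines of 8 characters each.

Answer: #.....#.
........
#.......
.......#
##....##
.#...###
.#......
...##..#
...#.##.
.#.#....

Derivation:
Fill (4+0,6+0) = (4,6)
Fill (4+0,6+1) = (4,7)
Fill (4+1,6+0) = (5,6)
Fill (4+1,6+1) = (5,7)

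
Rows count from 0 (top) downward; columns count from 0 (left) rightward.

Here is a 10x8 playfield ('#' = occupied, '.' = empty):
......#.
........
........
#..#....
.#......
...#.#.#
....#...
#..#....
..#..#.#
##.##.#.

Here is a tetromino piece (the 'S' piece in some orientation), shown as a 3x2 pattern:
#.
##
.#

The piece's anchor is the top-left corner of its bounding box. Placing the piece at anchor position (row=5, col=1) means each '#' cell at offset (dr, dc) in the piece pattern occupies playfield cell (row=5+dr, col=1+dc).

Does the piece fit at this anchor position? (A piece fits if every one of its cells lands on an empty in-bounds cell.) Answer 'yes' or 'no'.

Answer: yes

Derivation:
Check each piece cell at anchor (5, 1):
  offset (0,0) -> (5,1): empty -> OK
  offset (1,0) -> (6,1): empty -> OK
  offset (1,1) -> (6,2): empty -> OK
  offset (2,1) -> (7,2): empty -> OK
All cells valid: yes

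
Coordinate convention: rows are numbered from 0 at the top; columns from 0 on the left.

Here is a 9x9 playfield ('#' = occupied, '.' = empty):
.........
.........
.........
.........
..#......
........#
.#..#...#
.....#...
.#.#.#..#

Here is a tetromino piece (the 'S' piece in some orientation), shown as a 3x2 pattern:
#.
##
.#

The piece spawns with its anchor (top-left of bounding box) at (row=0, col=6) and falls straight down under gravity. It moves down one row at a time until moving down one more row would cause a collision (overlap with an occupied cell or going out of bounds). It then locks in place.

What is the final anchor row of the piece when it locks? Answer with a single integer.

Spawn at (row=0, col=6). Try each row:
  row 0: fits
  row 1: fits
  row 2: fits
  row 3: fits
  row 4: fits
  row 5: fits
  row 6: fits
  row 7: blocked -> lock at row 6

Answer: 6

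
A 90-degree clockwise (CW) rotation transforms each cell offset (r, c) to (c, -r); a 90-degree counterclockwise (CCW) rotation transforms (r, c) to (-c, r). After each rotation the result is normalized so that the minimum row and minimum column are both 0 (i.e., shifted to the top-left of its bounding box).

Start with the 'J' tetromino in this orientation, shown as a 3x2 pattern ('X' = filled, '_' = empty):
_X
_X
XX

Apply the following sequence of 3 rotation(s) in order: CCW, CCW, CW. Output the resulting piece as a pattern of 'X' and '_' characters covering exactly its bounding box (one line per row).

Answer: XXX
__X

Derivation:
Start:
_X
_X
XX
After rotation 1 (CCW):
XXX
__X
After rotation 2 (CCW):
XX
X_
X_
After rotation 3 (CW):
XXX
__X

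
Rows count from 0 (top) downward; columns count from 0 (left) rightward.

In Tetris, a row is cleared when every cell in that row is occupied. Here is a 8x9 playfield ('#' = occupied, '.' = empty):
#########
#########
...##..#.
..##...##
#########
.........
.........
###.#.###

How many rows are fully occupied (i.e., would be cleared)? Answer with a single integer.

Check each row:
  row 0: 0 empty cells -> FULL (clear)
  row 1: 0 empty cells -> FULL (clear)
  row 2: 6 empty cells -> not full
  row 3: 5 empty cells -> not full
  row 4: 0 empty cells -> FULL (clear)
  row 5: 9 empty cells -> not full
  row 6: 9 empty cells -> not full
  row 7: 2 empty cells -> not full
Total rows cleared: 3

Answer: 3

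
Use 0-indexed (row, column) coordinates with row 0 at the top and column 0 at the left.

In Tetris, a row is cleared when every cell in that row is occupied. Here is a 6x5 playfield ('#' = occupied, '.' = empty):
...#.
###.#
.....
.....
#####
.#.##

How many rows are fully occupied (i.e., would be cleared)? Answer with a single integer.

Answer: 1

Derivation:
Check each row:
  row 0: 4 empty cells -> not full
  row 1: 1 empty cell -> not full
  row 2: 5 empty cells -> not full
  row 3: 5 empty cells -> not full
  row 4: 0 empty cells -> FULL (clear)
  row 5: 2 empty cells -> not full
Total rows cleared: 1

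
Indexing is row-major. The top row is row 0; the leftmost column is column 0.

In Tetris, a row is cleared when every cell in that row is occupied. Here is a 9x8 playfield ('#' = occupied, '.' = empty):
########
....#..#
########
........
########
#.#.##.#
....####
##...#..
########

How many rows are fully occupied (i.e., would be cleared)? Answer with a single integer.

Answer: 4

Derivation:
Check each row:
  row 0: 0 empty cells -> FULL (clear)
  row 1: 6 empty cells -> not full
  row 2: 0 empty cells -> FULL (clear)
  row 3: 8 empty cells -> not full
  row 4: 0 empty cells -> FULL (clear)
  row 5: 3 empty cells -> not full
  row 6: 4 empty cells -> not full
  row 7: 5 empty cells -> not full
  row 8: 0 empty cells -> FULL (clear)
Total rows cleared: 4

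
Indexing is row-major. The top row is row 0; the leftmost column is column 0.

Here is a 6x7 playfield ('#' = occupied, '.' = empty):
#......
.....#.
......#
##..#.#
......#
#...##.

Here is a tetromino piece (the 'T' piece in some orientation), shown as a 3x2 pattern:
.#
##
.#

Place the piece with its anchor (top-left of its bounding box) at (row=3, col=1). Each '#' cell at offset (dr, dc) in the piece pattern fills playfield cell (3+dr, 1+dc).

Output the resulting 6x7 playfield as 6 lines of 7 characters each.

Answer: #......
.....#.
......#
###.#.#
.##...#
#.#.##.

Derivation:
Fill (3+0,1+1) = (3,2)
Fill (3+1,1+0) = (4,1)
Fill (3+1,1+1) = (4,2)
Fill (3+2,1+1) = (5,2)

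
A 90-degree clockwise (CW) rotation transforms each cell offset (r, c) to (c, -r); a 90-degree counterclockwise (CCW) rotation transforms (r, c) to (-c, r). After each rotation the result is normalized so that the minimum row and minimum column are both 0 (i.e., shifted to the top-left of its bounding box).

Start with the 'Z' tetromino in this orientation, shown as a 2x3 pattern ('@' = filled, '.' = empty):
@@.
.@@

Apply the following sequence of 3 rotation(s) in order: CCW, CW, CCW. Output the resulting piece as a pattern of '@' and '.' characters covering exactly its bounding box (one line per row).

Answer: .@
@@
@.

Derivation:
Start:
@@.
.@@
After rotation 1 (CCW):
.@
@@
@.
After rotation 2 (CW):
@@.
.@@
After rotation 3 (CCW):
.@
@@
@.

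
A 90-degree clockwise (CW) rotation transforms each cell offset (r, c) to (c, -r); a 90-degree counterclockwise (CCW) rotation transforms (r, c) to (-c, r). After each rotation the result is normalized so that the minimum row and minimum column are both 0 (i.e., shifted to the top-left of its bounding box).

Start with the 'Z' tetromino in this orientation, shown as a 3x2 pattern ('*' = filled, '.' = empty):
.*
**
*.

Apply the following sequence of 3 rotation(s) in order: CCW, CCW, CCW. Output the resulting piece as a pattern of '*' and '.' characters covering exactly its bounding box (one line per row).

Answer: **.
.**

Derivation:
Start:
.*
**
*.
After rotation 1 (CCW):
**.
.**
After rotation 2 (CCW):
.*
**
*.
After rotation 3 (CCW):
**.
.**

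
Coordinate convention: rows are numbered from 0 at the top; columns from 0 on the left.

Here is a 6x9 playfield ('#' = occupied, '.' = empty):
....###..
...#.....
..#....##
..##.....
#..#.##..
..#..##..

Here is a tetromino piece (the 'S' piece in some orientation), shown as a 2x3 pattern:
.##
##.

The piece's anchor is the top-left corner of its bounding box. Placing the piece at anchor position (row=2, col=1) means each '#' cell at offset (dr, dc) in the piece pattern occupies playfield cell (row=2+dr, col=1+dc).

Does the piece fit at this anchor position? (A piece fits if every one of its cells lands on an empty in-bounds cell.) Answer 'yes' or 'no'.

Check each piece cell at anchor (2, 1):
  offset (0,1) -> (2,2): occupied ('#') -> FAIL
  offset (0,2) -> (2,3): empty -> OK
  offset (1,0) -> (3,1): empty -> OK
  offset (1,1) -> (3,2): occupied ('#') -> FAIL
All cells valid: no

Answer: no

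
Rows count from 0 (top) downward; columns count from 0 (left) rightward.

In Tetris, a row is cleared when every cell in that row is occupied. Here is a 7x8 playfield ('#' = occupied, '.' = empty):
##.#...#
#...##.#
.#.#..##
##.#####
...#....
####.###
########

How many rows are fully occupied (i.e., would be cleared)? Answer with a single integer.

Answer: 1

Derivation:
Check each row:
  row 0: 4 empty cells -> not full
  row 1: 4 empty cells -> not full
  row 2: 4 empty cells -> not full
  row 3: 1 empty cell -> not full
  row 4: 7 empty cells -> not full
  row 5: 1 empty cell -> not full
  row 6: 0 empty cells -> FULL (clear)
Total rows cleared: 1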